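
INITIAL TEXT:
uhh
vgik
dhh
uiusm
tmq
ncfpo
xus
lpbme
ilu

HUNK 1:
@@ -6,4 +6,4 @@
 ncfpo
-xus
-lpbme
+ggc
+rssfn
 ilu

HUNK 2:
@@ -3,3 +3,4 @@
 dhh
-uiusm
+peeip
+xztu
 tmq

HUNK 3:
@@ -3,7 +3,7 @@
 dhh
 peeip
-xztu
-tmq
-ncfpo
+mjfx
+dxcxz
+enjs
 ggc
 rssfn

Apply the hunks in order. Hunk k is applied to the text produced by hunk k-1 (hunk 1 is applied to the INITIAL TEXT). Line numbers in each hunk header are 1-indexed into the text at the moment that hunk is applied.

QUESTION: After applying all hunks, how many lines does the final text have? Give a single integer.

Hunk 1: at line 6 remove [xus,lpbme] add [ggc,rssfn] -> 9 lines: uhh vgik dhh uiusm tmq ncfpo ggc rssfn ilu
Hunk 2: at line 3 remove [uiusm] add [peeip,xztu] -> 10 lines: uhh vgik dhh peeip xztu tmq ncfpo ggc rssfn ilu
Hunk 3: at line 3 remove [xztu,tmq,ncfpo] add [mjfx,dxcxz,enjs] -> 10 lines: uhh vgik dhh peeip mjfx dxcxz enjs ggc rssfn ilu
Final line count: 10

Answer: 10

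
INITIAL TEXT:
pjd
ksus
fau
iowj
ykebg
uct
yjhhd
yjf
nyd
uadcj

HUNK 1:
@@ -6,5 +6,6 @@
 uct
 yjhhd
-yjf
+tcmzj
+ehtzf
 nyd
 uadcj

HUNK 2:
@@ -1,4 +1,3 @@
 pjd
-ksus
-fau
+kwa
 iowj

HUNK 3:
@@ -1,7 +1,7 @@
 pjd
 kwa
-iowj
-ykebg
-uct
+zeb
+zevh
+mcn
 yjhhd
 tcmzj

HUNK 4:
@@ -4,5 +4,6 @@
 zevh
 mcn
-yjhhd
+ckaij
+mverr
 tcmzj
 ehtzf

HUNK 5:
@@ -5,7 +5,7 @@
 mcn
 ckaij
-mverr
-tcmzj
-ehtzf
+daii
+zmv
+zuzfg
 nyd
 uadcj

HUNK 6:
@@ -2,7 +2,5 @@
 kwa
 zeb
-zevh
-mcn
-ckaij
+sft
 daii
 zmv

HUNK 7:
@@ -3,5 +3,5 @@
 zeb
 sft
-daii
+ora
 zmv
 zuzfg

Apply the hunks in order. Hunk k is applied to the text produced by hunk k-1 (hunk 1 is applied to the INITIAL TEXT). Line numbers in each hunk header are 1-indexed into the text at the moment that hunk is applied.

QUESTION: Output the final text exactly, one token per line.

Hunk 1: at line 6 remove [yjf] add [tcmzj,ehtzf] -> 11 lines: pjd ksus fau iowj ykebg uct yjhhd tcmzj ehtzf nyd uadcj
Hunk 2: at line 1 remove [ksus,fau] add [kwa] -> 10 lines: pjd kwa iowj ykebg uct yjhhd tcmzj ehtzf nyd uadcj
Hunk 3: at line 1 remove [iowj,ykebg,uct] add [zeb,zevh,mcn] -> 10 lines: pjd kwa zeb zevh mcn yjhhd tcmzj ehtzf nyd uadcj
Hunk 4: at line 4 remove [yjhhd] add [ckaij,mverr] -> 11 lines: pjd kwa zeb zevh mcn ckaij mverr tcmzj ehtzf nyd uadcj
Hunk 5: at line 5 remove [mverr,tcmzj,ehtzf] add [daii,zmv,zuzfg] -> 11 lines: pjd kwa zeb zevh mcn ckaij daii zmv zuzfg nyd uadcj
Hunk 6: at line 2 remove [zevh,mcn,ckaij] add [sft] -> 9 lines: pjd kwa zeb sft daii zmv zuzfg nyd uadcj
Hunk 7: at line 3 remove [daii] add [ora] -> 9 lines: pjd kwa zeb sft ora zmv zuzfg nyd uadcj

Answer: pjd
kwa
zeb
sft
ora
zmv
zuzfg
nyd
uadcj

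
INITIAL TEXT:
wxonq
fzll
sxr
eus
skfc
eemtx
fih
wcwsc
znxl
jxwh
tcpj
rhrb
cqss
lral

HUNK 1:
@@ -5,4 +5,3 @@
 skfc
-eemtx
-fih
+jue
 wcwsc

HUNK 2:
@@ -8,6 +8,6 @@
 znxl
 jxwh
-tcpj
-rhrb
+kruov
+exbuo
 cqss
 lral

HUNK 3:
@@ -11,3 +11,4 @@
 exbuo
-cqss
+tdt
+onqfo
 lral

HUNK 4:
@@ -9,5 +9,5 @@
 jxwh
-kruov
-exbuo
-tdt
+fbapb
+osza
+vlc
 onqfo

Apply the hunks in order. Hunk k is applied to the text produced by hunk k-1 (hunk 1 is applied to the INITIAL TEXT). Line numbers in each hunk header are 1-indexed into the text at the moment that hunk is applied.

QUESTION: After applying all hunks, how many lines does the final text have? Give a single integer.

Answer: 14

Derivation:
Hunk 1: at line 5 remove [eemtx,fih] add [jue] -> 13 lines: wxonq fzll sxr eus skfc jue wcwsc znxl jxwh tcpj rhrb cqss lral
Hunk 2: at line 8 remove [tcpj,rhrb] add [kruov,exbuo] -> 13 lines: wxonq fzll sxr eus skfc jue wcwsc znxl jxwh kruov exbuo cqss lral
Hunk 3: at line 11 remove [cqss] add [tdt,onqfo] -> 14 lines: wxonq fzll sxr eus skfc jue wcwsc znxl jxwh kruov exbuo tdt onqfo lral
Hunk 4: at line 9 remove [kruov,exbuo,tdt] add [fbapb,osza,vlc] -> 14 lines: wxonq fzll sxr eus skfc jue wcwsc znxl jxwh fbapb osza vlc onqfo lral
Final line count: 14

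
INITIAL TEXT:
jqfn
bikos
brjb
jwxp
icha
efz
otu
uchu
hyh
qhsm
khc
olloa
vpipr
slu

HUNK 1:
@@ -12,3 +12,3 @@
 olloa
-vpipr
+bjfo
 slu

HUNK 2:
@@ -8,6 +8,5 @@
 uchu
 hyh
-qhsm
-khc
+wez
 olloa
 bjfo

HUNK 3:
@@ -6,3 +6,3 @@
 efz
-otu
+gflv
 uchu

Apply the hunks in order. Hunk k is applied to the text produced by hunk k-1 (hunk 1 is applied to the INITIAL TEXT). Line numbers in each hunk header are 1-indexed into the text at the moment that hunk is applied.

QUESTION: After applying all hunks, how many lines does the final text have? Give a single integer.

Answer: 13

Derivation:
Hunk 1: at line 12 remove [vpipr] add [bjfo] -> 14 lines: jqfn bikos brjb jwxp icha efz otu uchu hyh qhsm khc olloa bjfo slu
Hunk 2: at line 8 remove [qhsm,khc] add [wez] -> 13 lines: jqfn bikos brjb jwxp icha efz otu uchu hyh wez olloa bjfo slu
Hunk 3: at line 6 remove [otu] add [gflv] -> 13 lines: jqfn bikos brjb jwxp icha efz gflv uchu hyh wez olloa bjfo slu
Final line count: 13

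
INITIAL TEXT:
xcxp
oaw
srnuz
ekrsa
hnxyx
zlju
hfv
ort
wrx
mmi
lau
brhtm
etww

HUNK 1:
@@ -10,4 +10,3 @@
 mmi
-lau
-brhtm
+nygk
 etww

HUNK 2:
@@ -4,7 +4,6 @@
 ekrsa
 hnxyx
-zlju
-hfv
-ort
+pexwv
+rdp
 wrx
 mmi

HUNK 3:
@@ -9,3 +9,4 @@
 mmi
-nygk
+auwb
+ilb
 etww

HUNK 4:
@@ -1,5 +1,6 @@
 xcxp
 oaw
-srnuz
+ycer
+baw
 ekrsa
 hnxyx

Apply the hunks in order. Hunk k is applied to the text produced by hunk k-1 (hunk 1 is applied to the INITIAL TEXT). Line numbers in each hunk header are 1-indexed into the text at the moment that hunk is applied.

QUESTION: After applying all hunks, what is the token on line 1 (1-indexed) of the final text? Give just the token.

Hunk 1: at line 10 remove [lau,brhtm] add [nygk] -> 12 lines: xcxp oaw srnuz ekrsa hnxyx zlju hfv ort wrx mmi nygk etww
Hunk 2: at line 4 remove [zlju,hfv,ort] add [pexwv,rdp] -> 11 lines: xcxp oaw srnuz ekrsa hnxyx pexwv rdp wrx mmi nygk etww
Hunk 3: at line 9 remove [nygk] add [auwb,ilb] -> 12 lines: xcxp oaw srnuz ekrsa hnxyx pexwv rdp wrx mmi auwb ilb etww
Hunk 4: at line 1 remove [srnuz] add [ycer,baw] -> 13 lines: xcxp oaw ycer baw ekrsa hnxyx pexwv rdp wrx mmi auwb ilb etww
Final line 1: xcxp

Answer: xcxp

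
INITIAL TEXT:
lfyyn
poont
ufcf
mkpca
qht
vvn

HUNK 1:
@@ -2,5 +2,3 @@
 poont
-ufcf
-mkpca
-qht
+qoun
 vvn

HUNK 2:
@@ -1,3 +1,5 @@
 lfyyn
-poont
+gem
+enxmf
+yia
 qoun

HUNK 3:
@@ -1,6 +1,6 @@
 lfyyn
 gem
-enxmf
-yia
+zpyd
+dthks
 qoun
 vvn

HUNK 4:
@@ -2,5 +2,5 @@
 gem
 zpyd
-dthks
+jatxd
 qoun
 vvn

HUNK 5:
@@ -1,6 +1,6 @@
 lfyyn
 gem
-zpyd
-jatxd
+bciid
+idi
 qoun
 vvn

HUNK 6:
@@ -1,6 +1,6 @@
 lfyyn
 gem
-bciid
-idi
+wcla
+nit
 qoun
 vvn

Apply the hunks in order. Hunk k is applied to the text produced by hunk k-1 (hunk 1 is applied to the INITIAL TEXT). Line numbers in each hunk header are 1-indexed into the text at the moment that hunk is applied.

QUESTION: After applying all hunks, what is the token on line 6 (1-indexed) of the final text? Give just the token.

Answer: vvn

Derivation:
Hunk 1: at line 2 remove [ufcf,mkpca,qht] add [qoun] -> 4 lines: lfyyn poont qoun vvn
Hunk 2: at line 1 remove [poont] add [gem,enxmf,yia] -> 6 lines: lfyyn gem enxmf yia qoun vvn
Hunk 3: at line 1 remove [enxmf,yia] add [zpyd,dthks] -> 6 lines: lfyyn gem zpyd dthks qoun vvn
Hunk 4: at line 2 remove [dthks] add [jatxd] -> 6 lines: lfyyn gem zpyd jatxd qoun vvn
Hunk 5: at line 1 remove [zpyd,jatxd] add [bciid,idi] -> 6 lines: lfyyn gem bciid idi qoun vvn
Hunk 6: at line 1 remove [bciid,idi] add [wcla,nit] -> 6 lines: lfyyn gem wcla nit qoun vvn
Final line 6: vvn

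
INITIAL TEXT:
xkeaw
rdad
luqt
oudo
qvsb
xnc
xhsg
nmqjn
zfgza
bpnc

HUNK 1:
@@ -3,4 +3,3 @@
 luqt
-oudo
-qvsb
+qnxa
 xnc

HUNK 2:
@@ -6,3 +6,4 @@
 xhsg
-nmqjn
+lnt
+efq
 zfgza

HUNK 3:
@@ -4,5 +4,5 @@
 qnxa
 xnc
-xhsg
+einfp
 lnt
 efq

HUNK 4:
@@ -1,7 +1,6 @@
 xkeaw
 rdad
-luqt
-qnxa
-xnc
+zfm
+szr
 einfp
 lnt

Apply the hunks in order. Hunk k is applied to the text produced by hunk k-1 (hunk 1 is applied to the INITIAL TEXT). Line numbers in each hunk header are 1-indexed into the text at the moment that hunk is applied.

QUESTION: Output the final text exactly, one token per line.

Hunk 1: at line 3 remove [oudo,qvsb] add [qnxa] -> 9 lines: xkeaw rdad luqt qnxa xnc xhsg nmqjn zfgza bpnc
Hunk 2: at line 6 remove [nmqjn] add [lnt,efq] -> 10 lines: xkeaw rdad luqt qnxa xnc xhsg lnt efq zfgza bpnc
Hunk 3: at line 4 remove [xhsg] add [einfp] -> 10 lines: xkeaw rdad luqt qnxa xnc einfp lnt efq zfgza bpnc
Hunk 4: at line 1 remove [luqt,qnxa,xnc] add [zfm,szr] -> 9 lines: xkeaw rdad zfm szr einfp lnt efq zfgza bpnc

Answer: xkeaw
rdad
zfm
szr
einfp
lnt
efq
zfgza
bpnc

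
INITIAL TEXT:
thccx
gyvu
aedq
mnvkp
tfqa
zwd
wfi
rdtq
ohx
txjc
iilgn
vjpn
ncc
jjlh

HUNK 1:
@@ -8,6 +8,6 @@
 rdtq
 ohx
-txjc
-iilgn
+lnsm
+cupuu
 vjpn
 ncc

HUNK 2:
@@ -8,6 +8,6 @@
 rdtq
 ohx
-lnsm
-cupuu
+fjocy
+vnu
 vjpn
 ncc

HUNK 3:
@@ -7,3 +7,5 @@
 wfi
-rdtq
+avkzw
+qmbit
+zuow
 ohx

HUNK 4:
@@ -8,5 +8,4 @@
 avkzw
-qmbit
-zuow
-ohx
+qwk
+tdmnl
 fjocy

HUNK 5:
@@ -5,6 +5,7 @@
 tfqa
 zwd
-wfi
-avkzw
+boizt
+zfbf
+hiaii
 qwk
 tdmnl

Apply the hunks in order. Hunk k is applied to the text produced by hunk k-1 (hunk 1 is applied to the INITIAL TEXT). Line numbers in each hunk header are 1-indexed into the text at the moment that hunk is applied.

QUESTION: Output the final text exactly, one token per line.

Hunk 1: at line 8 remove [txjc,iilgn] add [lnsm,cupuu] -> 14 lines: thccx gyvu aedq mnvkp tfqa zwd wfi rdtq ohx lnsm cupuu vjpn ncc jjlh
Hunk 2: at line 8 remove [lnsm,cupuu] add [fjocy,vnu] -> 14 lines: thccx gyvu aedq mnvkp tfqa zwd wfi rdtq ohx fjocy vnu vjpn ncc jjlh
Hunk 3: at line 7 remove [rdtq] add [avkzw,qmbit,zuow] -> 16 lines: thccx gyvu aedq mnvkp tfqa zwd wfi avkzw qmbit zuow ohx fjocy vnu vjpn ncc jjlh
Hunk 4: at line 8 remove [qmbit,zuow,ohx] add [qwk,tdmnl] -> 15 lines: thccx gyvu aedq mnvkp tfqa zwd wfi avkzw qwk tdmnl fjocy vnu vjpn ncc jjlh
Hunk 5: at line 5 remove [wfi,avkzw] add [boizt,zfbf,hiaii] -> 16 lines: thccx gyvu aedq mnvkp tfqa zwd boizt zfbf hiaii qwk tdmnl fjocy vnu vjpn ncc jjlh

Answer: thccx
gyvu
aedq
mnvkp
tfqa
zwd
boizt
zfbf
hiaii
qwk
tdmnl
fjocy
vnu
vjpn
ncc
jjlh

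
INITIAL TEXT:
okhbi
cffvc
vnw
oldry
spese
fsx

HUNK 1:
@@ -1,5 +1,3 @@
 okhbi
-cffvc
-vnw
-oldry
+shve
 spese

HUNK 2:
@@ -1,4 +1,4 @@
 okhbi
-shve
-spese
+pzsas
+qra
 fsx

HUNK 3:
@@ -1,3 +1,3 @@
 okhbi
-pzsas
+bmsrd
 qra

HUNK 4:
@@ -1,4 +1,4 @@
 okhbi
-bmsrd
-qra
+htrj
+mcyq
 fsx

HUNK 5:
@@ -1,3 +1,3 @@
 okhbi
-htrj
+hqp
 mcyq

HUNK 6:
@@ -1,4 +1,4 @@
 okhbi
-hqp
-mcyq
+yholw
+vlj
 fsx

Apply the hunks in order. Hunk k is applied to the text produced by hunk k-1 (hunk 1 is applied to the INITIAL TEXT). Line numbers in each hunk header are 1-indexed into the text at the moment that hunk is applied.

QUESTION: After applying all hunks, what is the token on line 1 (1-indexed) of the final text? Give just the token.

Answer: okhbi

Derivation:
Hunk 1: at line 1 remove [cffvc,vnw,oldry] add [shve] -> 4 lines: okhbi shve spese fsx
Hunk 2: at line 1 remove [shve,spese] add [pzsas,qra] -> 4 lines: okhbi pzsas qra fsx
Hunk 3: at line 1 remove [pzsas] add [bmsrd] -> 4 lines: okhbi bmsrd qra fsx
Hunk 4: at line 1 remove [bmsrd,qra] add [htrj,mcyq] -> 4 lines: okhbi htrj mcyq fsx
Hunk 5: at line 1 remove [htrj] add [hqp] -> 4 lines: okhbi hqp mcyq fsx
Hunk 6: at line 1 remove [hqp,mcyq] add [yholw,vlj] -> 4 lines: okhbi yholw vlj fsx
Final line 1: okhbi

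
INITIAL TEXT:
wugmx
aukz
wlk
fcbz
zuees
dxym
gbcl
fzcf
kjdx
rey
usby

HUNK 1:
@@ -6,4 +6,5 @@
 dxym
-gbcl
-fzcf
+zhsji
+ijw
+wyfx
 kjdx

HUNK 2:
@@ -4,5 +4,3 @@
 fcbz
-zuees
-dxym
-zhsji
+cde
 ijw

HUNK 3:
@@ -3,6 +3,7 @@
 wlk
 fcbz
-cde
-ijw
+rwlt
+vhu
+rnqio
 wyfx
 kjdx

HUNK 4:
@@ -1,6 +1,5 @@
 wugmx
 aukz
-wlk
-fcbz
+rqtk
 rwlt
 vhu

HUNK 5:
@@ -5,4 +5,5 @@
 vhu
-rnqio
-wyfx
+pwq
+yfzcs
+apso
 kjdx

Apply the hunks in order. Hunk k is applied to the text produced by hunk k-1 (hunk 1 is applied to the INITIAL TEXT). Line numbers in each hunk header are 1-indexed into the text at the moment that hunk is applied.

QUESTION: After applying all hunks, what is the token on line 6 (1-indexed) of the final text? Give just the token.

Hunk 1: at line 6 remove [gbcl,fzcf] add [zhsji,ijw,wyfx] -> 12 lines: wugmx aukz wlk fcbz zuees dxym zhsji ijw wyfx kjdx rey usby
Hunk 2: at line 4 remove [zuees,dxym,zhsji] add [cde] -> 10 lines: wugmx aukz wlk fcbz cde ijw wyfx kjdx rey usby
Hunk 3: at line 3 remove [cde,ijw] add [rwlt,vhu,rnqio] -> 11 lines: wugmx aukz wlk fcbz rwlt vhu rnqio wyfx kjdx rey usby
Hunk 4: at line 1 remove [wlk,fcbz] add [rqtk] -> 10 lines: wugmx aukz rqtk rwlt vhu rnqio wyfx kjdx rey usby
Hunk 5: at line 5 remove [rnqio,wyfx] add [pwq,yfzcs,apso] -> 11 lines: wugmx aukz rqtk rwlt vhu pwq yfzcs apso kjdx rey usby
Final line 6: pwq

Answer: pwq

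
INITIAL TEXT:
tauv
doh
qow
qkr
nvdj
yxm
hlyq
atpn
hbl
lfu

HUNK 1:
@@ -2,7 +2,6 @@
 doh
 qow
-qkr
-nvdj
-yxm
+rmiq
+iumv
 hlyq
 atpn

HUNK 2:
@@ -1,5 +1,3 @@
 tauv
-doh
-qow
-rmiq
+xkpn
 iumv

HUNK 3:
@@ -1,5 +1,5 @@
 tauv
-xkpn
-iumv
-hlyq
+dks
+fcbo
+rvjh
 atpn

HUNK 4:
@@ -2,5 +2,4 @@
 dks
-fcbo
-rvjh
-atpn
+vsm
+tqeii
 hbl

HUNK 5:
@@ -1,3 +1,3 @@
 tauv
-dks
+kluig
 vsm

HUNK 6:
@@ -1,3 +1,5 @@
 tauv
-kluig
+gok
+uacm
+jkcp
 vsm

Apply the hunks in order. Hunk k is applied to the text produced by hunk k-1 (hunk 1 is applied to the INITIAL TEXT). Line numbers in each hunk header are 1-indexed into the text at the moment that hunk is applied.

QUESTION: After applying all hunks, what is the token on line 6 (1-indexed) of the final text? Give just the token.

Answer: tqeii

Derivation:
Hunk 1: at line 2 remove [qkr,nvdj,yxm] add [rmiq,iumv] -> 9 lines: tauv doh qow rmiq iumv hlyq atpn hbl lfu
Hunk 2: at line 1 remove [doh,qow,rmiq] add [xkpn] -> 7 lines: tauv xkpn iumv hlyq atpn hbl lfu
Hunk 3: at line 1 remove [xkpn,iumv,hlyq] add [dks,fcbo,rvjh] -> 7 lines: tauv dks fcbo rvjh atpn hbl lfu
Hunk 4: at line 2 remove [fcbo,rvjh,atpn] add [vsm,tqeii] -> 6 lines: tauv dks vsm tqeii hbl lfu
Hunk 5: at line 1 remove [dks] add [kluig] -> 6 lines: tauv kluig vsm tqeii hbl lfu
Hunk 6: at line 1 remove [kluig] add [gok,uacm,jkcp] -> 8 lines: tauv gok uacm jkcp vsm tqeii hbl lfu
Final line 6: tqeii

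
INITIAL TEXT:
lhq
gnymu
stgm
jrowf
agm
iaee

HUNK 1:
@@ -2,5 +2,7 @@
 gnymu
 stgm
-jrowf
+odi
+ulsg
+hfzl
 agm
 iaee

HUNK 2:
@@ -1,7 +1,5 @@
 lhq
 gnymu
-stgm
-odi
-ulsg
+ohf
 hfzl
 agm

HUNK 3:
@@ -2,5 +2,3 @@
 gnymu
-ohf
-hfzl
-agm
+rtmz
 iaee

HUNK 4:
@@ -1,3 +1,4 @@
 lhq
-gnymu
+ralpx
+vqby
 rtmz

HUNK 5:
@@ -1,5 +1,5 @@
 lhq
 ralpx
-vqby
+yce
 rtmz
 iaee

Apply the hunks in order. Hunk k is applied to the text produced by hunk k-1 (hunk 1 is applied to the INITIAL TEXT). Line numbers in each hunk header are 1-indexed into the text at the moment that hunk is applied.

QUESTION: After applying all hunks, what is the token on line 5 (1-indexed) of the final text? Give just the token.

Answer: iaee

Derivation:
Hunk 1: at line 2 remove [jrowf] add [odi,ulsg,hfzl] -> 8 lines: lhq gnymu stgm odi ulsg hfzl agm iaee
Hunk 2: at line 1 remove [stgm,odi,ulsg] add [ohf] -> 6 lines: lhq gnymu ohf hfzl agm iaee
Hunk 3: at line 2 remove [ohf,hfzl,agm] add [rtmz] -> 4 lines: lhq gnymu rtmz iaee
Hunk 4: at line 1 remove [gnymu] add [ralpx,vqby] -> 5 lines: lhq ralpx vqby rtmz iaee
Hunk 5: at line 1 remove [vqby] add [yce] -> 5 lines: lhq ralpx yce rtmz iaee
Final line 5: iaee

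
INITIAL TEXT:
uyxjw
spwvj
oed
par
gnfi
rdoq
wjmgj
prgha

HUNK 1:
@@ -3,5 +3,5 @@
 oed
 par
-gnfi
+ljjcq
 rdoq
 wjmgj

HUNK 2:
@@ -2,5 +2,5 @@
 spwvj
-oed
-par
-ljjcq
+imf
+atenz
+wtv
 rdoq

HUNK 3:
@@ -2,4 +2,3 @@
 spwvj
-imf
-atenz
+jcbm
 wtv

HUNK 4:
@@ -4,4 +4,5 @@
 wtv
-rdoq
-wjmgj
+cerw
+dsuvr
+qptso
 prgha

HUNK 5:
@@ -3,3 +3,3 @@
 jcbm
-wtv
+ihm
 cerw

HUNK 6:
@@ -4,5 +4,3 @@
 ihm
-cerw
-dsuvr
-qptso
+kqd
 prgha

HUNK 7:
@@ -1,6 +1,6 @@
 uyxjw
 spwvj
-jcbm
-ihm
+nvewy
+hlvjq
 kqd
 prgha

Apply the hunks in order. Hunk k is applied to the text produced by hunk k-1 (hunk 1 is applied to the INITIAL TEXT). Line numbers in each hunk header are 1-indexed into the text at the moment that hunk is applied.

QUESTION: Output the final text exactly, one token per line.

Hunk 1: at line 3 remove [gnfi] add [ljjcq] -> 8 lines: uyxjw spwvj oed par ljjcq rdoq wjmgj prgha
Hunk 2: at line 2 remove [oed,par,ljjcq] add [imf,atenz,wtv] -> 8 lines: uyxjw spwvj imf atenz wtv rdoq wjmgj prgha
Hunk 3: at line 2 remove [imf,atenz] add [jcbm] -> 7 lines: uyxjw spwvj jcbm wtv rdoq wjmgj prgha
Hunk 4: at line 4 remove [rdoq,wjmgj] add [cerw,dsuvr,qptso] -> 8 lines: uyxjw spwvj jcbm wtv cerw dsuvr qptso prgha
Hunk 5: at line 3 remove [wtv] add [ihm] -> 8 lines: uyxjw spwvj jcbm ihm cerw dsuvr qptso prgha
Hunk 6: at line 4 remove [cerw,dsuvr,qptso] add [kqd] -> 6 lines: uyxjw spwvj jcbm ihm kqd prgha
Hunk 7: at line 1 remove [jcbm,ihm] add [nvewy,hlvjq] -> 6 lines: uyxjw spwvj nvewy hlvjq kqd prgha

Answer: uyxjw
spwvj
nvewy
hlvjq
kqd
prgha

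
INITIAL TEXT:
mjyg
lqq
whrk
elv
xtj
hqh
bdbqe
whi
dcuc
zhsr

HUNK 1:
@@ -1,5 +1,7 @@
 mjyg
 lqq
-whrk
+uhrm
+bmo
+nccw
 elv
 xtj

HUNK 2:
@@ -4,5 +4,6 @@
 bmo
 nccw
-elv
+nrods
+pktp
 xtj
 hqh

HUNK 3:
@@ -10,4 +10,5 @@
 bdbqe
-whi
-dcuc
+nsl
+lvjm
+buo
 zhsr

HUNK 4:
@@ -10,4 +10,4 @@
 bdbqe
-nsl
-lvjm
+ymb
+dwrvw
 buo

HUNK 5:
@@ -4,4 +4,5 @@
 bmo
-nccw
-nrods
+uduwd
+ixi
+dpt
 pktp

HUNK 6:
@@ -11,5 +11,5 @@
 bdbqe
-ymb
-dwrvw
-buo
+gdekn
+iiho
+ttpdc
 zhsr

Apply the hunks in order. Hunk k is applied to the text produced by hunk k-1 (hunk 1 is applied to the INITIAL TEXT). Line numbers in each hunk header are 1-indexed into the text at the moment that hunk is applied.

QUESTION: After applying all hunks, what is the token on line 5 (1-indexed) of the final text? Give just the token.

Answer: uduwd

Derivation:
Hunk 1: at line 1 remove [whrk] add [uhrm,bmo,nccw] -> 12 lines: mjyg lqq uhrm bmo nccw elv xtj hqh bdbqe whi dcuc zhsr
Hunk 2: at line 4 remove [elv] add [nrods,pktp] -> 13 lines: mjyg lqq uhrm bmo nccw nrods pktp xtj hqh bdbqe whi dcuc zhsr
Hunk 3: at line 10 remove [whi,dcuc] add [nsl,lvjm,buo] -> 14 lines: mjyg lqq uhrm bmo nccw nrods pktp xtj hqh bdbqe nsl lvjm buo zhsr
Hunk 4: at line 10 remove [nsl,lvjm] add [ymb,dwrvw] -> 14 lines: mjyg lqq uhrm bmo nccw nrods pktp xtj hqh bdbqe ymb dwrvw buo zhsr
Hunk 5: at line 4 remove [nccw,nrods] add [uduwd,ixi,dpt] -> 15 lines: mjyg lqq uhrm bmo uduwd ixi dpt pktp xtj hqh bdbqe ymb dwrvw buo zhsr
Hunk 6: at line 11 remove [ymb,dwrvw,buo] add [gdekn,iiho,ttpdc] -> 15 lines: mjyg lqq uhrm bmo uduwd ixi dpt pktp xtj hqh bdbqe gdekn iiho ttpdc zhsr
Final line 5: uduwd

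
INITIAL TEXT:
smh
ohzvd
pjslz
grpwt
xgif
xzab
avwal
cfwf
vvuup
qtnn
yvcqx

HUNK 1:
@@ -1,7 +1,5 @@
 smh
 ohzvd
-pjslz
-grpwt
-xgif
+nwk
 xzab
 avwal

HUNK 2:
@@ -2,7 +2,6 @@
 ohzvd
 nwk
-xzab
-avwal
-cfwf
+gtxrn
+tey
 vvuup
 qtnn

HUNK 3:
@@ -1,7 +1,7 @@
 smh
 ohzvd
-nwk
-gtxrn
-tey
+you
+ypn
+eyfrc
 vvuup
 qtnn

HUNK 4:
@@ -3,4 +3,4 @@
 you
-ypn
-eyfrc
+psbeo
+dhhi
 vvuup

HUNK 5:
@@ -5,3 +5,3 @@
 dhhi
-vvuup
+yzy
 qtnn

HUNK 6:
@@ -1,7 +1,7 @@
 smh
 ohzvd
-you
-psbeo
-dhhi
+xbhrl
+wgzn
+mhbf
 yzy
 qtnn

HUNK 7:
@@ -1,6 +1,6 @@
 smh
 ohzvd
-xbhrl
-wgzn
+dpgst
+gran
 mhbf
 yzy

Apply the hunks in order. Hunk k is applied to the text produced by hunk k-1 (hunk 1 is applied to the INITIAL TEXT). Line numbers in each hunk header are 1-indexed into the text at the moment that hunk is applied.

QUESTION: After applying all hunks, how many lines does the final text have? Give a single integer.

Answer: 8

Derivation:
Hunk 1: at line 1 remove [pjslz,grpwt,xgif] add [nwk] -> 9 lines: smh ohzvd nwk xzab avwal cfwf vvuup qtnn yvcqx
Hunk 2: at line 2 remove [xzab,avwal,cfwf] add [gtxrn,tey] -> 8 lines: smh ohzvd nwk gtxrn tey vvuup qtnn yvcqx
Hunk 3: at line 1 remove [nwk,gtxrn,tey] add [you,ypn,eyfrc] -> 8 lines: smh ohzvd you ypn eyfrc vvuup qtnn yvcqx
Hunk 4: at line 3 remove [ypn,eyfrc] add [psbeo,dhhi] -> 8 lines: smh ohzvd you psbeo dhhi vvuup qtnn yvcqx
Hunk 5: at line 5 remove [vvuup] add [yzy] -> 8 lines: smh ohzvd you psbeo dhhi yzy qtnn yvcqx
Hunk 6: at line 1 remove [you,psbeo,dhhi] add [xbhrl,wgzn,mhbf] -> 8 lines: smh ohzvd xbhrl wgzn mhbf yzy qtnn yvcqx
Hunk 7: at line 1 remove [xbhrl,wgzn] add [dpgst,gran] -> 8 lines: smh ohzvd dpgst gran mhbf yzy qtnn yvcqx
Final line count: 8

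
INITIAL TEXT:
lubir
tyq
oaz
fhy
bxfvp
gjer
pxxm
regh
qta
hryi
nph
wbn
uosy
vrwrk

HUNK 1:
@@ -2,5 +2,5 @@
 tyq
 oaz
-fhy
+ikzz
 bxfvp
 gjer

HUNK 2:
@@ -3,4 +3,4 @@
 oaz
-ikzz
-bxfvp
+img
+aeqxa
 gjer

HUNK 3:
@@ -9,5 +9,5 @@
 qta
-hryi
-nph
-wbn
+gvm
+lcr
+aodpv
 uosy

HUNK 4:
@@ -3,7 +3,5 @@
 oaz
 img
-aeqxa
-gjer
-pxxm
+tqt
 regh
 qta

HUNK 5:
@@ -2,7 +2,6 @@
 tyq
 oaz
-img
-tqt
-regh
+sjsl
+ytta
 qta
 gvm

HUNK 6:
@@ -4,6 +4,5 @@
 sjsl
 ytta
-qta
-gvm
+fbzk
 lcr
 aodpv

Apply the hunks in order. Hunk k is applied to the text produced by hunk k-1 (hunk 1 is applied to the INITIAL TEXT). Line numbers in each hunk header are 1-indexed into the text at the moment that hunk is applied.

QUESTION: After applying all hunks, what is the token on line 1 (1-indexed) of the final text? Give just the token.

Answer: lubir

Derivation:
Hunk 1: at line 2 remove [fhy] add [ikzz] -> 14 lines: lubir tyq oaz ikzz bxfvp gjer pxxm regh qta hryi nph wbn uosy vrwrk
Hunk 2: at line 3 remove [ikzz,bxfvp] add [img,aeqxa] -> 14 lines: lubir tyq oaz img aeqxa gjer pxxm regh qta hryi nph wbn uosy vrwrk
Hunk 3: at line 9 remove [hryi,nph,wbn] add [gvm,lcr,aodpv] -> 14 lines: lubir tyq oaz img aeqxa gjer pxxm regh qta gvm lcr aodpv uosy vrwrk
Hunk 4: at line 3 remove [aeqxa,gjer,pxxm] add [tqt] -> 12 lines: lubir tyq oaz img tqt regh qta gvm lcr aodpv uosy vrwrk
Hunk 5: at line 2 remove [img,tqt,regh] add [sjsl,ytta] -> 11 lines: lubir tyq oaz sjsl ytta qta gvm lcr aodpv uosy vrwrk
Hunk 6: at line 4 remove [qta,gvm] add [fbzk] -> 10 lines: lubir tyq oaz sjsl ytta fbzk lcr aodpv uosy vrwrk
Final line 1: lubir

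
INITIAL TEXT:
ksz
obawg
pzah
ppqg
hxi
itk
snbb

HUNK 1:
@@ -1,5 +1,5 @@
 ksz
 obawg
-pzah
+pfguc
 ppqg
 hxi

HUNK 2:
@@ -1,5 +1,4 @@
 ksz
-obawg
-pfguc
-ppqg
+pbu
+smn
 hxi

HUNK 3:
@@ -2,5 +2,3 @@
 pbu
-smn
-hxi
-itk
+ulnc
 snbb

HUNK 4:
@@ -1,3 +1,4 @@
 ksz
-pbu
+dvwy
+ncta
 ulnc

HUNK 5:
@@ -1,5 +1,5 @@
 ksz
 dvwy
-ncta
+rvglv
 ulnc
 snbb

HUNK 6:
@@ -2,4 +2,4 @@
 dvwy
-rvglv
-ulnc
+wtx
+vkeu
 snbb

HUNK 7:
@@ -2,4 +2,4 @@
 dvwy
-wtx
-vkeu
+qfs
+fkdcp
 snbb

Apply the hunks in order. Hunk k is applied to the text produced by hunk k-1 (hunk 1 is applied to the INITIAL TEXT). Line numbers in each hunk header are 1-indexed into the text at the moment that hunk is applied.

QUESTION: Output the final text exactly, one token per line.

Hunk 1: at line 1 remove [pzah] add [pfguc] -> 7 lines: ksz obawg pfguc ppqg hxi itk snbb
Hunk 2: at line 1 remove [obawg,pfguc,ppqg] add [pbu,smn] -> 6 lines: ksz pbu smn hxi itk snbb
Hunk 3: at line 2 remove [smn,hxi,itk] add [ulnc] -> 4 lines: ksz pbu ulnc snbb
Hunk 4: at line 1 remove [pbu] add [dvwy,ncta] -> 5 lines: ksz dvwy ncta ulnc snbb
Hunk 5: at line 1 remove [ncta] add [rvglv] -> 5 lines: ksz dvwy rvglv ulnc snbb
Hunk 6: at line 2 remove [rvglv,ulnc] add [wtx,vkeu] -> 5 lines: ksz dvwy wtx vkeu snbb
Hunk 7: at line 2 remove [wtx,vkeu] add [qfs,fkdcp] -> 5 lines: ksz dvwy qfs fkdcp snbb

Answer: ksz
dvwy
qfs
fkdcp
snbb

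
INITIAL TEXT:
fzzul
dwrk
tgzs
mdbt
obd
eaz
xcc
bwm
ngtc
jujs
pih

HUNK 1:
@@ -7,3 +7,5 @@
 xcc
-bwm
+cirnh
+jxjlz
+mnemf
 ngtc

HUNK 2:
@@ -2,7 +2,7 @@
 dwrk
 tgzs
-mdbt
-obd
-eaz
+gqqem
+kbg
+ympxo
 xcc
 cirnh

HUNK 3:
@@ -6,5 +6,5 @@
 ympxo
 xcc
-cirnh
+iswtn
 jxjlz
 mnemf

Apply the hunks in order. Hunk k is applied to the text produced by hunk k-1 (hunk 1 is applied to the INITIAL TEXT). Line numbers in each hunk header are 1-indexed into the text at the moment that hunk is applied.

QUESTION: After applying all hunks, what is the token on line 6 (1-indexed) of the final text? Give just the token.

Answer: ympxo

Derivation:
Hunk 1: at line 7 remove [bwm] add [cirnh,jxjlz,mnemf] -> 13 lines: fzzul dwrk tgzs mdbt obd eaz xcc cirnh jxjlz mnemf ngtc jujs pih
Hunk 2: at line 2 remove [mdbt,obd,eaz] add [gqqem,kbg,ympxo] -> 13 lines: fzzul dwrk tgzs gqqem kbg ympxo xcc cirnh jxjlz mnemf ngtc jujs pih
Hunk 3: at line 6 remove [cirnh] add [iswtn] -> 13 lines: fzzul dwrk tgzs gqqem kbg ympxo xcc iswtn jxjlz mnemf ngtc jujs pih
Final line 6: ympxo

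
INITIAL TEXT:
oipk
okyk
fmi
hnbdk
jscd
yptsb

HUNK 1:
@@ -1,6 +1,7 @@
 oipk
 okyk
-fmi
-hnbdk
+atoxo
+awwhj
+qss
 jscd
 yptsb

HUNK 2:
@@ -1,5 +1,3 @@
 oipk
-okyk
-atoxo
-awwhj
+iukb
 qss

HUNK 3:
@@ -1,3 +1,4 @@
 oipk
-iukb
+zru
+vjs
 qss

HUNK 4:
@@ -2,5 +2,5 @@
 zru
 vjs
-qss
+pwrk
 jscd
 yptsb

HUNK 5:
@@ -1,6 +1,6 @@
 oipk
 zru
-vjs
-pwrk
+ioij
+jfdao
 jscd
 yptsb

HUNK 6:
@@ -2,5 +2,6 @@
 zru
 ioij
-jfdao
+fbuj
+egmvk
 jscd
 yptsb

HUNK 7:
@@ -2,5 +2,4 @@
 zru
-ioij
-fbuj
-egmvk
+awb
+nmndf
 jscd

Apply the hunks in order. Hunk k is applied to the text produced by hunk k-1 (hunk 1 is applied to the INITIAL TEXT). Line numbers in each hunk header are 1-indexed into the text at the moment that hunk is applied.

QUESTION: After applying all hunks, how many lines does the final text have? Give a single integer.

Hunk 1: at line 1 remove [fmi,hnbdk] add [atoxo,awwhj,qss] -> 7 lines: oipk okyk atoxo awwhj qss jscd yptsb
Hunk 2: at line 1 remove [okyk,atoxo,awwhj] add [iukb] -> 5 lines: oipk iukb qss jscd yptsb
Hunk 3: at line 1 remove [iukb] add [zru,vjs] -> 6 lines: oipk zru vjs qss jscd yptsb
Hunk 4: at line 2 remove [qss] add [pwrk] -> 6 lines: oipk zru vjs pwrk jscd yptsb
Hunk 5: at line 1 remove [vjs,pwrk] add [ioij,jfdao] -> 6 lines: oipk zru ioij jfdao jscd yptsb
Hunk 6: at line 2 remove [jfdao] add [fbuj,egmvk] -> 7 lines: oipk zru ioij fbuj egmvk jscd yptsb
Hunk 7: at line 2 remove [ioij,fbuj,egmvk] add [awb,nmndf] -> 6 lines: oipk zru awb nmndf jscd yptsb
Final line count: 6

Answer: 6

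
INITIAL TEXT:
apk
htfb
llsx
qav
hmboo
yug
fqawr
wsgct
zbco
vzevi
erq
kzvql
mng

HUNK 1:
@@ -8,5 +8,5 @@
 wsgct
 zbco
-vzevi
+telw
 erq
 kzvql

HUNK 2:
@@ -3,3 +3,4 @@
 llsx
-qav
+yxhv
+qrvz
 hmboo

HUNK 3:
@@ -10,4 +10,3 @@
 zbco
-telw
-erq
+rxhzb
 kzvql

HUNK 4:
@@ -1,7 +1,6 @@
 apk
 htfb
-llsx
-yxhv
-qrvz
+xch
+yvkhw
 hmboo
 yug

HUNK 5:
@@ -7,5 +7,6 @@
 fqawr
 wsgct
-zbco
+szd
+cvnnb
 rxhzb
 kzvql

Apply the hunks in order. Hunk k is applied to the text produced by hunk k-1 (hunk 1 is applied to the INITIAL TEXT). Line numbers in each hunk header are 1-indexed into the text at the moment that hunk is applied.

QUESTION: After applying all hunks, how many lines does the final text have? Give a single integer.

Answer: 13

Derivation:
Hunk 1: at line 8 remove [vzevi] add [telw] -> 13 lines: apk htfb llsx qav hmboo yug fqawr wsgct zbco telw erq kzvql mng
Hunk 2: at line 3 remove [qav] add [yxhv,qrvz] -> 14 lines: apk htfb llsx yxhv qrvz hmboo yug fqawr wsgct zbco telw erq kzvql mng
Hunk 3: at line 10 remove [telw,erq] add [rxhzb] -> 13 lines: apk htfb llsx yxhv qrvz hmboo yug fqawr wsgct zbco rxhzb kzvql mng
Hunk 4: at line 1 remove [llsx,yxhv,qrvz] add [xch,yvkhw] -> 12 lines: apk htfb xch yvkhw hmboo yug fqawr wsgct zbco rxhzb kzvql mng
Hunk 5: at line 7 remove [zbco] add [szd,cvnnb] -> 13 lines: apk htfb xch yvkhw hmboo yug fqawr wsgct szd cvnnb rxhzb kzvql mng
Final line count: 13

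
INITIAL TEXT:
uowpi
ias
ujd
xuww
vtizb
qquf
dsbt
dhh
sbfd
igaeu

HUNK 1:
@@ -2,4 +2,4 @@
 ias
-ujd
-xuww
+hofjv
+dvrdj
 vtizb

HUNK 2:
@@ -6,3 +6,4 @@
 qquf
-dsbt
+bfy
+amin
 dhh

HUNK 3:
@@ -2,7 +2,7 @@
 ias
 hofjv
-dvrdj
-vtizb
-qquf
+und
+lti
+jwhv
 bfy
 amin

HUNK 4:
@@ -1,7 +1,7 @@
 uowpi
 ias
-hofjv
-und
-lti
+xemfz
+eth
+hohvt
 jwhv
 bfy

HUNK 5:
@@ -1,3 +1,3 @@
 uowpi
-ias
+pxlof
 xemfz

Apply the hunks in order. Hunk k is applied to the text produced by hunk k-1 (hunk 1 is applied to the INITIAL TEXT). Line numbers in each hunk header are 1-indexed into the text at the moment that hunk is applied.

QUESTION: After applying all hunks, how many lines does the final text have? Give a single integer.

Answer: 11

Derivation:
Hunk 1: at line 2 remove [ujd,xuww] add [hofjv,dvrdj] -> 10 lines: uowpi ias hofjv dvrdj vtizb qquf dsbt dhh sbfd igaeu
Hunk 2: at line 6 remove [dsbt] add [bfy,amin] -> 11 lines: uowpi ias hofjv dvrdj vtizb qquf bfy amin dhh sbfd igaeu
Hunk 3: at line 2 remove [dvrdj,vtizb,qquf] add [und,lti,jwhv] -> 11 lines: uowpi ias hofjv und lti jwhv bfy amin dhh sbfd igaeu
Hunk 4: at line 1 remove [hofjv,und,lti] add [xemfz,eth,hohvt] -> 11 lines: uowpi ias xemfz eth hohvt jwhv bfy amin dhh sbfd igaeu
Hunk 5: at line 1 remove [ias] add [pxlof] -> 11 lines: uowpi pxlof xemfz eth hohvt jwhv bfy amin dhh sbfd igaeu
Final line count: 11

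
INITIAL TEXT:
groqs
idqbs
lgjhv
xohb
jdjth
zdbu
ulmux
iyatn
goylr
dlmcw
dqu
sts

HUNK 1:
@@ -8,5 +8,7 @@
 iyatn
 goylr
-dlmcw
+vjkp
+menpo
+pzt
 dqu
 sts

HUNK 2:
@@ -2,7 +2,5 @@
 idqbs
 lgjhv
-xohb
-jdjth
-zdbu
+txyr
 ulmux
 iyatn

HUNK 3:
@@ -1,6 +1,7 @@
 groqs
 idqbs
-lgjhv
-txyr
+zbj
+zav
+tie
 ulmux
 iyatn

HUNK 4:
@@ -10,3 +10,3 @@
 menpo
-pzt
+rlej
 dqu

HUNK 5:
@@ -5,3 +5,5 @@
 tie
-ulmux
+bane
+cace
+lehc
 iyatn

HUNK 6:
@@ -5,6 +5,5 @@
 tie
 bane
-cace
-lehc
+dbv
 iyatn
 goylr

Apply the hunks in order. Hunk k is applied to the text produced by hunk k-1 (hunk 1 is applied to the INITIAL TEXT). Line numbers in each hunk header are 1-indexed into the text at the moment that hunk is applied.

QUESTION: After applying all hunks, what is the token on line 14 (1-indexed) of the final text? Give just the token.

Hunk 1: at line 8 remove [dlmcw] add [vjkp,menpo,pzt] -> 14 lines: groqs idqbs lgjhv xohb jdjth zdbu ulmux iyatn goylr vjkp menpo pzt dqu sts
Hunk 2: at line 2 remove [xohb,jdjth,zdbu] add [txyr] -> 12 lines: groqs idqbs lgjhv txyr ulmux iyatn goylr vjkp menpo pzt dqu sts
Hunk 3: at line 1 remove [lgjhv,txyr] add [zbj,zav,tie] -> 13 lines: groqs idqbs zbj zav tie ulmux iyatn goylr vjkp menpo pzt dqu sts
Hunk 4: at line 10 remove [pzt] add [rlej] -> 13 lines: groqs idqbs zbj zav tie ulmux iyatn goylr vjkp menpo rlej dqu sts
Hunk 5: at line 5 remove [ulmux] add [bane,cace,lehc] -> 15 lines: groqs idqbs zbj zav tie bane cace lehc iyatn goylr vjkp menpo rlej dqu sts
Hunk 6: at line 5 remove [cace,lehc] add [dbv] -> 14 lines: groqs idqbs zbj zav tie bane dbv iyatn goylr vjkp menpo rlej dqu sts
Final line 14: sts

Answer: sts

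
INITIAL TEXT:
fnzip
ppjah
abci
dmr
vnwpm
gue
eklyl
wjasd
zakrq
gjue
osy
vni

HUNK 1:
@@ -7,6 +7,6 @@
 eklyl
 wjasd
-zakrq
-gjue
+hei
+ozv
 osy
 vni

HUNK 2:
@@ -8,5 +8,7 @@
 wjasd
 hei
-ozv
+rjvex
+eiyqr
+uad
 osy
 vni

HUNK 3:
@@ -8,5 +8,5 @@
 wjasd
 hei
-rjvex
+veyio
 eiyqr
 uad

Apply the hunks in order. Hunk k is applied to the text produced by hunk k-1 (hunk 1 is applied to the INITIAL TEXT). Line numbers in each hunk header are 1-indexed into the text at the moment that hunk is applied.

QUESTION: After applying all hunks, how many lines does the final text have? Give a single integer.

Answer: 14

Derivation:
Hunk 1: at line 7 remove [zakrq,gjue] add [hei,ozv] -> 12 lines: fnzip ppjah abci dmr vnwpm gue eklyl wjasd hei ozv osy vni
Hunk 2: at line 8 remove [ozv] add [rjvex,eiyqr,uad] -> 14 lines: fnzip ppjah abci dmr vnwpm gue eklyl wjasd hei rjvex eiyqr uad osy vni
Hunk 3: at line 8 remove [rjvex] add [veyio] -> 14 lines: fnzip ppjah abci dmr vnwpm gue eklyl wjasd hei veyio eiyqr uad osy vni
Final line count: 14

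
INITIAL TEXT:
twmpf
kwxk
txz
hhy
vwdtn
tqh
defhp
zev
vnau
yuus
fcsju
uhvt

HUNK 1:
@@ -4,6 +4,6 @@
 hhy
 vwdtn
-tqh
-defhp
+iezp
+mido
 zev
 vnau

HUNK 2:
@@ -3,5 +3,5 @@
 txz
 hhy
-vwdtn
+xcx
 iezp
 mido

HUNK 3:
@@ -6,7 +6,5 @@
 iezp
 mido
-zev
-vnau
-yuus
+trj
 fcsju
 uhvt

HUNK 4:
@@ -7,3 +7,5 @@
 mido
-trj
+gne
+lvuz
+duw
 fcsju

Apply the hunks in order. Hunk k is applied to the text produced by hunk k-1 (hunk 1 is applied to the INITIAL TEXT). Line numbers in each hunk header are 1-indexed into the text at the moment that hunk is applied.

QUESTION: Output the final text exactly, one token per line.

Answer: twmpf
kwxk
txz
hhy
xcx
iezp
mido
gne
lvuz
duw
fcsju
uhvt

Derivation:
Hunk 1: at line 4 remove [tqh,defhp] add [iezp,mido] -> 12 lines: twmpf kwxk txz hhy vwdtn iezp mido zev vnau yuus fcsju uhvt
Hunk 2: at line 3 remove [vwdtn] add [xcx] -> 12 lines: twmpf kwxk txz hhy xcx iezp mido zev vnau yuus fcsju uhvt
Hunk 3: at line 6 remove [zev,vnau,yuus] add [trj] -> 10 lines: twmpf kwxk txz hhy xcx iezp mido trj fcsju uhvt
Hunk 4: at line 7 remove [trj] add [gne,lvuz,duw] -> 12 lines: twmpf kwxk txz hhy xcx iezp mido gne lvuz duw fcsju uhvt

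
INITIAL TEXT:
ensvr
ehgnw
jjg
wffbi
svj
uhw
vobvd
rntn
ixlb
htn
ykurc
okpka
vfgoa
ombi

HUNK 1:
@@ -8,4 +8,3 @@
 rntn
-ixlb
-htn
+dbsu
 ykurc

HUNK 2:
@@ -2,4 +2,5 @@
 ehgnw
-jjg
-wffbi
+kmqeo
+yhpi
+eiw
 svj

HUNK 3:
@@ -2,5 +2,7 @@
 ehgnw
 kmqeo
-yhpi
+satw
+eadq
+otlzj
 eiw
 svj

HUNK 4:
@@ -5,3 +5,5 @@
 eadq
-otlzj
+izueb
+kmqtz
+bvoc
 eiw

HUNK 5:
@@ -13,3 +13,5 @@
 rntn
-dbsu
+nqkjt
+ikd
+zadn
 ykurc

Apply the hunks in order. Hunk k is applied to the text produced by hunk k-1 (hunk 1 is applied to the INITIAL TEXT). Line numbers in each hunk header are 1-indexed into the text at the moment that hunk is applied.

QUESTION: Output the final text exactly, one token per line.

Answer: ensvr
ehgnw
kmqeo
satw
eadq
izueb
kmqtz
bvoc
eiw
svj
uhw
vobvd
rntn
nqkjt
ikd
zadn
ykurc
okpka
vfgoa
ombi

Derivation:
Hunk 1: at line 8 remove [ixlb,htn] add [dbsu] -> 13 lines: ensvr ehgnw jjg wffbi svj uhw vobvd rntn dbsu ykurc okpka vfgoa ombi
Hunk 2: at line 2 remove [jjg,wffbi] add [kmqeo,yhpi,eiw] -> 14 lines: ensvr ehgnw kmqeo yhpi eiw svj uhw vobvd rntn dbsu ykurc okpka vfgoa ombi
Hunk 3: at line 2 remove [yhpi] add [satw,eadq,otlzj] -> 16 lines: ensvr ehgnw kmqeo satw eadq otlzj eiw svj uhw vobvd rntn dbsu ykurc okpka vfgoa ombi
Hunk 4: at line 5 remove [otlzj] add [izueb,kmqtz,bvoc] -> 18 lines: ensvr ehgnw kmqeo satw eadq izueb kmqtz bvoc eiw svj uhw vobvd rntn dbsu ykurc okpka vfgoa ombi
Hunk 5: at line 13 remove [dbsu] add [nqkjt,ikd,zadn] -> 20 lines: ensvr ehgnw kmqeo satw eadq izueb kmqtz bvoc eiw svj uhw vobvd rntn nqkjt ikd zadn ykurc okpka vfgoa ombi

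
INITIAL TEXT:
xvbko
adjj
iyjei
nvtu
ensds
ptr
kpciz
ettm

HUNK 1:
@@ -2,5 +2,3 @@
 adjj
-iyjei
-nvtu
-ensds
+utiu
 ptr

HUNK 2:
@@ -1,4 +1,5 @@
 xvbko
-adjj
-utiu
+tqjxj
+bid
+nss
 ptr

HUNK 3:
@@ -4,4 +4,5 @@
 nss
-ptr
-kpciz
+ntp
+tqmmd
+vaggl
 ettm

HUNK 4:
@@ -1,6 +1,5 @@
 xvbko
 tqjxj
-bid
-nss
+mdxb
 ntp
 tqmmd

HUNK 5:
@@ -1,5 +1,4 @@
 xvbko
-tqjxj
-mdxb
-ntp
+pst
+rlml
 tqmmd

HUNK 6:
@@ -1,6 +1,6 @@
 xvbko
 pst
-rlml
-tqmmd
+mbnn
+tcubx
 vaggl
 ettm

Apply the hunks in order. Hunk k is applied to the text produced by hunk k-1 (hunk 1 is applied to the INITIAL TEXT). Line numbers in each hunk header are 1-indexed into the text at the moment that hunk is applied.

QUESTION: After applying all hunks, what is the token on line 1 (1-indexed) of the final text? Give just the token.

Hunk 1: at line 2 remove [iyjei,nvtu,ensds] add [utiu] -> 6 lines: xvbko adjj utiu ptr kpciz ettm
Hunk 2: at line 1 remove [adjj,utiu] add [tqjxj,bid,nss] -> 7 lines: xvbko tqjxj bid nss ptr kpciz ettm
Hunk 3: at line 4 remove [ptr,kpciz] add [ntp,tqmmd,vaggl] -> 8 lines: xvbko tqjxj bid nss ntp tqmmd vaggl ettm
Hunk 4: at line 1 remove [bid,nss] add [mdxb] -> 7 lines: xvbko tqjxj mdxb ntp tqmmd vaggl ettm
Hunk 5: at line 1 remove [tqjxj,mdxb,ntp] add [pst,rlml] -> 6 lines: xvbko pst rlml tqmmd vaggl ettm
Hunk 6: at line 1 remove [rlml,tqmmd] add [mbnn,tcubx] -> 6 lines: xvbko pst mbnn tcubx vaggl ettm
Final line 1: xvbko

Answer: xvbko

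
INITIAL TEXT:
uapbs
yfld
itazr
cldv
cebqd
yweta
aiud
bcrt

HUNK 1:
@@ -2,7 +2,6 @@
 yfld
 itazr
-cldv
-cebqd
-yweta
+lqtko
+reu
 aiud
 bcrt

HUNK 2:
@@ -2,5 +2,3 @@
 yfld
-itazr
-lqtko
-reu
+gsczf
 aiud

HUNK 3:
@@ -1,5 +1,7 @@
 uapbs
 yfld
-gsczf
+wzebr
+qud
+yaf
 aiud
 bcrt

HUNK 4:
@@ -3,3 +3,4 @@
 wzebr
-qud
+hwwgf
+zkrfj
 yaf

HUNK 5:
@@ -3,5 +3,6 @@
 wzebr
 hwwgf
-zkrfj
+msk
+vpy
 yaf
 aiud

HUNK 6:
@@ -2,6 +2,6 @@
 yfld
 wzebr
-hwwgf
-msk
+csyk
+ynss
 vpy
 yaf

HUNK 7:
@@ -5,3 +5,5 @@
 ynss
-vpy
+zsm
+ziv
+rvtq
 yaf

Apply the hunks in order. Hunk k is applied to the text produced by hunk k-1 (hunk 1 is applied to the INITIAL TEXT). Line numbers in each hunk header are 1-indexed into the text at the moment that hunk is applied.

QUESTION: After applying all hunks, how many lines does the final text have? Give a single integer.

Hunk 1: at line 2 remove [cldv,cebqd,yweta] add [lqtko,reu] -> 7 lines: uapbs yfld itazr lqtko reu aiud bcrt
Hunk 2: at line 2 remove [itazr,lqtko,reu] add [gsczf] -> 5 lines: uapbs yfld gsczf aiud bcrt
Hunk 3: at line 1 remove [gsczf] add [wzebr,qud,yaf] -> 7 lines: uapbs yfld wzebr qud yaf aiud bcrt
Hunk 4: at line 3 remove [qud] add [hwwgf,zkrfj] -> 8 lines: uapbs yfld wzebr hwwgf zkrfj yaf aiud bcrt
Hunk 5: at line 3 remove [zkrfj] add [msk,vpy] -> 9 lines: uapbs yfld wzebr hwwgf msk vpy yaf aiud bcrt
Hunk 6: at line 2 remove [hwwgf,msk] add [csyk,ynss] -> 9 lines: uapbs yfld wzebr csyk ynss vpy yaf aiud bcrt
Hunk 7: at line 5 remove [vpy] add [zsm,ziv,rvtq] -> 11 lines: uapbs yfld wzebr csyk ynss zsm ziv rvtq yaf aiud bcrt
Final line count: 11

Answer: 11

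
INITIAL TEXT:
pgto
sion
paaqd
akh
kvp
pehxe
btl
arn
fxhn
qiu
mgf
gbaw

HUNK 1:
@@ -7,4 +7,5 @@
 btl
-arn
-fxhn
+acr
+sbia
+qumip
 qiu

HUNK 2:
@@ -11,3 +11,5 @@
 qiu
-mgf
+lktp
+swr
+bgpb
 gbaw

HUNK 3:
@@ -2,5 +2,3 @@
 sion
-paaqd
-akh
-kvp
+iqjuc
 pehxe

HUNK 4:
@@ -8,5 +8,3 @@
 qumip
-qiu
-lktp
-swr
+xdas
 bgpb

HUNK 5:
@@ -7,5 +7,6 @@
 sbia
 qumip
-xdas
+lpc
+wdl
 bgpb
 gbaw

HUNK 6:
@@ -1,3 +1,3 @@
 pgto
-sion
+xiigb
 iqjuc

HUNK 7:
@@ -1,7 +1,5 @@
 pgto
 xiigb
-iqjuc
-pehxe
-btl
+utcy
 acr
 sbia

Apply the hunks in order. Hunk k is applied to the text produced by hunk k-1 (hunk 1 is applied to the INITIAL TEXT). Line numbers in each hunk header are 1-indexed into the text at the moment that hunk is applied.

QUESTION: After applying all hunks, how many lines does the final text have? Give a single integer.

Hunk 1: at line 7 remove [arn,fxhn] add [acr,sbia,qumip] -> 13 lines: pgto sion paaqd akh kvp pehxe btl acr sbia qumip qiu mgf gbaw
Hunk 2: at line 11 remove [mgf] add [lktp,swr,bgpb] -> 15 lines: pgto sion paaqd akh kvp pehxe btl acr sbia qumip qiu lktp swr bgpb gbaw
Hunk 3: at line 2 remove [paaqd,akh,kvp] add [iqjuc] -> 13 lines: pgto sion iqjuc pehxe btl acr sbia qumip qiu lktp swr bgpb gbaw
Hunk 4: at line 8 remove [qiu,lktp,swr] add [xdas] -> 11 lines: pgto sion iqjuc pehxe btl acr sbia qumip xdas bgpb gbaw
Hunk 5: at line 7 remove [xdas] add [lpc,wdl] -> 12 lines: pgto sion iqjuc pehxe btl acr sbia qumip lpc wdl bgpb gbaw
Hunk 6: at line 1 remove [sion] add [xiigb] -> 12 lines: pgto xiigb iqjuc pehxe btl acr sbia qumip lpc wdl bgpb gbaw
Hunk 7: at line 1 remove [iqjuc,pehxe,btl] add [utcy] -> 10 lines: pgto xiigb utcy acr sbia qumip lpc wdl bgpb gbaw
Final line count: 10

Answer: 10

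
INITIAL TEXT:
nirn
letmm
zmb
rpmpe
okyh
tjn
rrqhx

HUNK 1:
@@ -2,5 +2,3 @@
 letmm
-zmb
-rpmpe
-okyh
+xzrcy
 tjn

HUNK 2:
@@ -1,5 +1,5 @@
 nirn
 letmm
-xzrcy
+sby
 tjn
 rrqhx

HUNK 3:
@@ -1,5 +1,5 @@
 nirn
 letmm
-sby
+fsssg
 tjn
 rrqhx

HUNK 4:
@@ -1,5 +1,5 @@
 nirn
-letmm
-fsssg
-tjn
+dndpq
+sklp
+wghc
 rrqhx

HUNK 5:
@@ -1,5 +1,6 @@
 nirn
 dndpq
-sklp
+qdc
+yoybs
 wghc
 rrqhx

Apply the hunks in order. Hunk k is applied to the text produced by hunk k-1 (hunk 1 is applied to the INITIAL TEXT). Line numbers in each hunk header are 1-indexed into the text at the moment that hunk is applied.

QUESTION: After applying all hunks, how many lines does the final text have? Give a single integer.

Answer: 6

Derivation:
Hunk 1: at line 2 remove [zmb,rpmpe,okyh] add [xzrcy] -> 5 lines: nirn letmm xzrcy tjn rrqhx
Hunk 2: at line 1 remove [xzrcy] add [sby] -> 5 lines: nirn letmm sby tjn rrqhx
Hunk 3: at line 1 remove [sby] add [fsssg] -> 5 lines: nirn letmm fsssg tjn rrqhx
Hunk 4: at line 1 remove [letmm,fsssg,tjn] add [dndpq,sklp,wghc] -> 5 lines: nirn dndpq sklp wghc rrqhx
Hunk 5: at line 1 remove [sklp] add [qdc,yoybs] -> 6 lines: nirn dndpq qdc yoybs wghc rrqhx
Final line count: 6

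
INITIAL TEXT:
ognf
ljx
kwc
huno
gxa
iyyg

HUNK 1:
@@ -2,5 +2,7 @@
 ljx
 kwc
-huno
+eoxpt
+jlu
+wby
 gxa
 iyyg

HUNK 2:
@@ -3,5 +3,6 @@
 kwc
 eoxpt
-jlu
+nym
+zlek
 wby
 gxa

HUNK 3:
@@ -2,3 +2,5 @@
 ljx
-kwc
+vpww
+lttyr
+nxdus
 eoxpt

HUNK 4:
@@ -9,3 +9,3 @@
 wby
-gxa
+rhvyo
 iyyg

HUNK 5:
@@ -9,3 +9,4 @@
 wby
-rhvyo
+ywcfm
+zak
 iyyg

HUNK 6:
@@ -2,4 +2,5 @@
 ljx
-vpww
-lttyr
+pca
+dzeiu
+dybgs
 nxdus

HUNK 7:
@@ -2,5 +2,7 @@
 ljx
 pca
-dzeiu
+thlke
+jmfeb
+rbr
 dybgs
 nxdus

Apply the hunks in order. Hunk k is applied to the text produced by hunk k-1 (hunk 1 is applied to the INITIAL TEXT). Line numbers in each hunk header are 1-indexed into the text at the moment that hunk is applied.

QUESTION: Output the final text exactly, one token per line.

Answer: ognf
ljx
pca
thlke
jmfeb
rbr
dybgs
nxdus
eoxpt
nym
zlek
wby
ywcfm
zak
iyyg

Derivation:
Hunk 1: at line 2 remove [huno] add [eoxpt,jlu,wby] -> 8 lines: ognf ljx kwc eoxpt jlu wby gxa iyyg
Hunk 2: at line 3 remove [jlu] add [nym,zlek] -> 9 lines: ognf ljx kwc eoxpt nym zlek wby gxa iyyg
Hunk 3: at line 2 remove [kwc] add [vpww,lttyr,nxdus] -> 11 lines: ognf ljx vpww lttyr nxdus eoxpt nym zlek wby gxa iyyg
Hunk 4: at line 9 remove [gxa] add [rhvyo] -> 11 lines: ognf ljx vpww lttyr nxdus eoxpt nym zlek wby rhvyo iyyg
Hunk 5: at line 9 remove [rhvyo] add [ywcfm,zak] -> 12 lines: ognf ljx vpww lttyr nxdus eoxpt nym zlek wby ywcfm zak iyyg
Hunk 6: at line 2 remove [vpww,lttyr] add [pca,dzeiu,dybgs] -> 13 lines: ognf ljx pca dzeiu dybgs nxdus eoxpt nym zlek wby ywcfm zak iyyg
Hunk 7: at line 2 remove [dzeiu] add [thlke,jmfeb,rbr] -> 15 lines: ognf ljx pca thlke jmfeb rbr dybgs nxdus eoxpt nym zlek wby ywcfm zak iyyg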